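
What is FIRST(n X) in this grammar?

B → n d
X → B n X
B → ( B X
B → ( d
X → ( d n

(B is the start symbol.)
{ 'n' }

To compute FIRST(n X), process the symbols left to right:
Symbol n is a terminal. Add 'n' and stop.
FIRST(n X) = { 'n' }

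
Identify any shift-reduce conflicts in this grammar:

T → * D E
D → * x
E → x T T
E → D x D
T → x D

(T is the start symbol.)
Augment with T' → T and build the canonical LR(0) collection (I0 = CLOSURE({[T' → . T]}), then GOTO on every symbol after a dot until no new states appear). It has 15 states:
  I0: { [T → . * D E], [T → . x D], [T' → . T] }  — shift
  I1: { [D → . * x], [T → * . D E] }  — shift
  I2: { [T' → T .] }  — accept
  I3: { [D → . * x], [T → x . D] }  — shift
  I4: { [D → * . x] }  — shift
  I5: { [T → x D .] }  — reduce
  I6: { [D → * x .] }  — reduce
  I7: { [D → . * x], [E → . D x D], [E → . x T T], [T → * D . E] }  — shift
  I8: { [E → D . x D] }  — shift
  I9: { [T → * D E .] }  — reduce
  I10: { [E → x . T T], [T → . * D E], [T → . x D] }  — shift
  I11: { [E → x T . T], [T → . * D E], [T → . x D] }  — shift
  I12: { [E → x T T .] }  — reduce
  I13: { [D → . * x], [E → D x . D] }  — shift
  I14: { [E → D x D .] }  — reduce

No state contains both a complete item and a shift item.

Answer: No shift-reduce conflicts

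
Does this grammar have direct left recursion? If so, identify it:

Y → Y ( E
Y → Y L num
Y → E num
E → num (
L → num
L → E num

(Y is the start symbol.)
Yes, Y is left-recursive

Direct left recursion occurs when N → N α for some non-terminal N (the right-hand side begins with the left-hand side itself).

Y → Y ( E: LEFT RECURSIVE (starts with Y)
Y → Y L num: LEFT RECURSIVE (starts with Y)
Y → E num: starts with E
E → num (: starts with num
L → num: starts with num
L → E num: starts with E

The grammar has direct left recursion on: Y.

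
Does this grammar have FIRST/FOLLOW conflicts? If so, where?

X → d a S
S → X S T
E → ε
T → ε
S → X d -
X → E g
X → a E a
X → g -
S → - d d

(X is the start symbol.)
No FIRST/FOLLOW conflicts.

A FIRST/FOLLOW conflict occurs when a non-terminal N has a nullable alternative N → β (β ⇒* ε) and another alternative N → α with FIRST(α) ∩ FOLLOW(N) ≠ ∅: on such a lookahead the parser cannot decide between expanding α and letting N vanish via β.

Nullable non-terminals: E, T.
E has a nullable alternative but only one production, so nothing to check.
T has a nullable alternative but only one production, so nothing to check.

S, X have no nullable alternative, so no FIRST/FOLLOW check is needed there.

No FIRST/FOLLOW conflicts found.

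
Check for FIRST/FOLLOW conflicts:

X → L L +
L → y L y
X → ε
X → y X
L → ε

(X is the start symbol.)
Yes. L → y L y with FOLLOW(L) on { 'y' }

A FIRST/FOLLOW conflict occurs when a non-terminal N has a nullable alternative N → β (β ⇒* ε) and another alternative N → α with FIRST(α) ∩ FOLLOW(N) ≠ ∅: on such a lookahead the parser cannot decide between expanding α and letting N vanish via β.

Nullable non-terminals: L, X.
FIRST sets used below: FIRST(L) = { 'y', ε }

L: nullable alternative(s) L → ε; FOLLOW(L) = { '+', 'y' }
  L → y L y: FIRST \ {ε} = { 'y' } — overlaps FOLLOW(L) on { 'y' }: CONFLICT
  L → ε: FIRST \ {ε} = { } — this is the only nullable alternative, skip

X: nullable alternative(s) X → ε; FOLLOW(X) = { $ }
  X → L L +: FIRST \ {ε} = { '+', 'y' } — disjoint from FOLLOW(X)
  X → ε: FIRST \ {ε} = { } — this is the only nullable alternative, skip
  X → y X: FIRST \ {ε} = { 'y' } — disjoint from FOLLOW(X)

So the grammar has 1 FIRST/FOLLOW conflict (marked CONFLICT above).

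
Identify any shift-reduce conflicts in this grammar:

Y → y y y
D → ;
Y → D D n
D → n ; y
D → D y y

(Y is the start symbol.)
No shift-reduce conflicts

Augment with Y' → Y and build the canonical LR(0) collection (I0 = CLOSURE({[Y' → . Y]}), then GOTO on every symbol after a dot until no new states appear). It has 14 states:
  I0: { [D → . ;], [D → . D y y], [D → . n ; y], [Y → . D D n], [Y → . y y y], [Y' → . Y] }  — shift
  I1: { [D → ; .] }  — reduce
  I2: { [D → . ;], [D → . D y y], [D → . n ; y], [D → D . y y], [Y → D . D n] }  — shift
  I3: { [Y' → Y .] }  — accept
  I4: { [D → n . ; y] }  — shift
  I5: { [Y → y . y y] }  — shift
  I6: { [Y → y y . y] }  — shift
  I7: { [Y → y y y .] }  — reduce
  I8: { [D → n ; . y] }  — shift
  I9: { [D → n ; y .] }  — reduce
  I10: { [D → D . y y], [Y → D D . n] }  — shift
  I11: { [D → D y . y] }  — shift
  I12: { [D → D y y .] }  — reduce
  I13: { [Y → D D n .] }  — reduce

No state contains both a complete item and a shift item.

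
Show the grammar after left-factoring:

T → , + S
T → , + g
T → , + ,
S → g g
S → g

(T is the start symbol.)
Left-factoring transforms A → αβ₁ | αβ₂ into A → αA' and A' → β₁ | β₂
(α is the longest common prefix among the alternatives). Repeat until
no nonterminal has two alternatives with a common prefix.

Round 1: T has alternatives sharing prefix ', +'. Introduce T': T → , + T'
  Add: T' → S
  Add: T' → g
  Add: T' → ,

Round 2: S has alternatives sharing prefix 'g'. Introduce S': S → g S'
  Add: S' → g
  Add: S' → ε

No remaining common prefixes — done.

Resulting grammar:
T → , + T'
T' → S
T' → g
T' → ,
S → g S'
S' → g
S' → ε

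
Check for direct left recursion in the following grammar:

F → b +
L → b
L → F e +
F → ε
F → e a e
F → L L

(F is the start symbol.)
F → b +: starts with b
L → b: starts with b
L → F e +: starts with F
F → ε: starts with ε
F → e a e: starts with e
F → L L: starts with L

No direct left recursion found.

Answer: No direct left recursion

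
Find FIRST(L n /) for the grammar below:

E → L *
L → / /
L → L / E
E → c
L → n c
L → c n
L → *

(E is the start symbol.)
{ '*', '/', 'c', 'n' }

FIRST sets of the non-terminals involved (from the grammar, by fixed-point iteration):
  FIRST(L) = { '*', '/', 'c', 'n' }

To compute FIRST(L n /), process the symbols left to right:
Symbol L is a non-terminal. Add FIRST(L) \ {ε} = { '*', '/', 'c', 'n' }
L is not nullable (ε ∉ FIRST(L)), so stop here.
FIRST(L n /) = { '*', '/', 'c', 'n' }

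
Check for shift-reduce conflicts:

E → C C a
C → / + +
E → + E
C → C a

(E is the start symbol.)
No shift-reduce conflicts

Augment with E' → E and build the canonical LR(0) collection (I0 = CLOSURE({[E' → . E]}), then GOTO on every symbol after a dot until no new states appear). It has 11 states:
  I0: { [C → . / + +], [C → . C a], [E → . + E], [E → . C C a], [E' → . E] }  — shift
  I1: { [C → . / + +], [C → . C a], [E → + . E], [E → . + E], [E → . C C a] }  — shift
  I2: { [C → / . + +] }  — shift
  I3: { [C → . / + +], [C → . C a], [C → C . a], [E → C . C a] }  — shift
  I4: { [E' → E .] }  — accept
  I5: { [C → C . a], [E → C C . a] }  — shift
  I6: { [C → C a .] }  — reduce
  I7: { [C → C a .], [E → C C a .] }  — 2 reduces
  I8: { [C → / + . +] }  — shift
  I9: { [C → / + + .] }  — reduce
  I10: { [E → + E .] }  — reduce

No state contains both a complete item and a shift item.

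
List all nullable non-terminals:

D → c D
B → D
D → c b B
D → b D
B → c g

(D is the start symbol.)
None

A non-terminal is nullable if it can derive ε (the empty string): either it has an ε-production, or it has a production whose right-hand side consists entirely of nullable non-terminals.

There are no ε-productions, so no non-terminal can derive ε.
No non-terminals are nullable.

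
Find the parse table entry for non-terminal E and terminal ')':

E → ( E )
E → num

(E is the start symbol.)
Empty (error entry)

To find M[E, ')'], we find productions for E where ')' is in the predict set (PREDICT(N → α) = (FIRST(α) \ {ε}) ∪ (FOLLOW(N) if α ⇒* ε)).

E → ( E ): PREDICT = { '(' }
E → num: PREDICT = { 'num' }

M[E, ')'] is empty (no production applies)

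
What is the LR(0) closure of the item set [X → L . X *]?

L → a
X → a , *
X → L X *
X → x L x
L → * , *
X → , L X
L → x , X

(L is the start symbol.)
{ [L → . * , *], [L → . a], [L → . x , X], [X → . , L X], [X → . L X *], [X → . a , *], [X → . x L x], [X → L . X *] }

To compute CLOSURE, for each item [A → α.Bβ] where B is a non-terminal, add [B → .γ] for all productions B → γ; repeat for the newly added items until nothing changes.

Start with: [X → L . X *]
  [X → L . X *] has the dot before X: add [X → . a , *], [X → . L X *], [X → . x L x], [X → . , L X]
  [X → . L X *] has the dot before L: add [L → . a], [L → . * , *], [L → . x , X]
No further items can be added.

CLOSURE = { [L → . * , *], [L → . a], [L → . x , X], [X → . , L X], [X → . L X *], [X → . a , *], [X → . x L x], [X → L . X *] }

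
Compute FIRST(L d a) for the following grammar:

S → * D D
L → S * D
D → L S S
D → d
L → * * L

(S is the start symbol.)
{ '*' }

FIRST sets of the non-terminals involved (from the grammar, by fixed-point iteration):
  FIRST(L) = { '*' }

To compute FIRST(L d a), process the symbols left to right:
Symbol L is a non-terminal. Add FIRST(L) \ {ε} = { '*' }
L is not nullable (ε ∉ FIRST(L)), so stop here.
FIRST(L d a) = { '*' }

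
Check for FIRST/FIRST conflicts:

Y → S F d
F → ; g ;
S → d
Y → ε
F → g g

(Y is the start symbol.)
FIRST sets of the non-terminals at (or reachable through a nullable prefix from) the front of some alternative:
  FIRST(S) = { 'd' }

Productions for Y:
  Y → S F d: FIRST = { 'd' }
  Y → ε: FIRST = { ε }
Productions for F:
  F → ; g ;: FIRST = { ';' }
  F → g g: FIRST = { 'g' }
S has only one production, so no FIRST/FIRST conflict is possible there.

All alternatives of each non-terminal have pairwise disjoint FIRST sets.

Answer: No FIRST/FIRST conflicts.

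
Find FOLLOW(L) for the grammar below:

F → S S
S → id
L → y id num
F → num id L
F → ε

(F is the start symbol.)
{ $ }

To compute FOLLOW(L), find every occurrence of L on a right-hand side N → α L β: add FIRST(β) \ {ε}, and if β is empty or nullable also add FOLLOW(N). Iterate to a fixed point.

In F → num id L: L is at the end, add FOLLOW(F)

The FOLLOW sets referred to above (computed the same way, to a fixed point):
  FOLLOW(F) = { $ }

Taking the union: FOLLOW(L) = { $ }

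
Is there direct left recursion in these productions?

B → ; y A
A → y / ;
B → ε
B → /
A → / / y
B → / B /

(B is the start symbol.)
Direct left recursion occurs when N → N α for some non-terminal N (the right-hand side begins with the left-hand side itself).

B → ; y A: starts with ';'
A → y / ;: starts with y
B → ε: starts with ε
B → /: starts with '/'
A → / / y: starts with '/'
B → / B /: starts with '/'

No direct left recursion found.

Answer: No direct left recursion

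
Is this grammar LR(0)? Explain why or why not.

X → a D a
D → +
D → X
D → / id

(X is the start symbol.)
A grammar is LR(0) if no state in the canonical LR(0) collection has:
  - both a shift item (dot before a terminal) and a complete item (shift-reduce conflict), or
  - two or more complete items (reduce-reduce conflict; the accept item [X' → X .] counts as a complete item here).

Augment with X' → X and build the canonical LR(0) collection (I0 = CLOSURE({[X' → . X]}), then GOTO on every symbol after a dot until no new states appear). It has 9 states:
  I0: { [X → . a D a], [X' → . X] }  — shift
  I1: { [X' → X .] }  — accept
  I2: { [D → . +], [D → . / id], [D → . X], [X → . a D a], [X → a . D a] }  — shift
  I3: { [D → + .] }  — reduce
  I4: { [D → / . id] }  — shift
  I5: { [X → a D . a] }  — shift
  I6: { [D → X .] }  — reduce
  I7: { [X → a D a .] }  — reduce
  I8: { [D → / id .] }  — reduce

Every state is either a pure shift/goto state or contains exactly one complete item and nothing to shift — no conflicts. The grammar is LR(0).

Answer: Yes, the grammar is LR(0)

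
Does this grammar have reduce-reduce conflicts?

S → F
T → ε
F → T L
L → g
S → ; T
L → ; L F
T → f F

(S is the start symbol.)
Augment with S' → S and build the canonical LR(0) collection (I0 = CLOSURE({[S' → . S]}), then GOTO on every symbol after a dot until no new states appear). It has 13 states:
  I0: { [F → . T L], [S → . ; T], [S → . F], [S' → . S], [T → . f F], [T → .] }  — shift, reduce
  I1: { [S → ; . T], [T → . f F], [T → .] }  — shift, reduce
  I2: { [S → F .] }  — reduce
  I3: { [S' → S .] }  — accept
  I4: { [F → T . L], [L → . ; L F], [L → . g] }  — shift
  I5: { [F → . T L], [T → . f F], [T → .], [T → f . F] }  — shift, reduce
  I6: { [T → f F .] }  — reduce
  I7: { [L → . ; L F], [L → . g], [L → ; . L F] }  — shift
  I8: { [F → T L .] }  — reduce
  I9: { [L → g .] }  — reduce
  I10: { [F → . T L], [L → ; L . F], [T → . f F], [T → .] }  — shift, reduce
  I11: { [L → ; L F .] }  — reduce
  I12: { [S → ; T .] }  — reduce

No state contains more than one complete item.

Answer: No reduce-reduce conflicts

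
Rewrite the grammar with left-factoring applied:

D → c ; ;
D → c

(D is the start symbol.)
Left-factoring transforms A → αβ₁ | αβ₂ into A → αA' and A' → β₁ | β₂
(α is the longest common prefix among the alternatives). Repeat until
no nonterminal has two alternatives with a common prefix.

Round 1: D has alternatives sharing prefix 'c'. Introduce D': D → c D'
  Add: D' → ; ;
  Add: D' → ε

No remaining common prefixes — done.

Resulting grammar:
D → c D'
D' → ; ;
D' → ε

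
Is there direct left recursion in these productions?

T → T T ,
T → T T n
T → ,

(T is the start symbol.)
Yes, T is left-recursive

T → T T ,: LEFT RECURSIVE (starts with T)
T → T T n: LEFT RECURSIVE (starts with T)
T → ,: starts with ','

The grammar has direct left recursion on: T.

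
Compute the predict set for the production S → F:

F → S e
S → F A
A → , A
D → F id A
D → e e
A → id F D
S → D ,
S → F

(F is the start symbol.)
{ 'e' }

PREDICT(S → F) = (FIRST(RHS) \ {ε}) ∪ (FOLLOW(S) if ε ∈ FIRST(RHS), i.e. RHS ⇒* ε)
FIRST(F) = { 'e' }
FIRST(F) = { 'e' }
ε ∉ FIRST(F), so FOLLOW(S) is not added.
PREDICT(S → F) = { 'e' }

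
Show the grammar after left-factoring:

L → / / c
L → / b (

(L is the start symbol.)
Left-factoring transforms A → αβ₁ | αβ₂ into A → αA' and A' → β₁ | β₂
(α is the longest common prefix among the alternatives). Repeat until
no nonterminal has two alternatives with a common prefix.

Round 1: L has alternatives sharing prefix '/'. Introduce L': L → / L'
  Add: L' → / c
  Add: L' → b (

No remaining common prefixes — done.

Resulting grammar:
L → / L'
L' → / c
L' → b (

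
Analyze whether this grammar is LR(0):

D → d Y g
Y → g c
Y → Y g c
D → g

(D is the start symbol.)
A grammar is LR(0) if no state in the canonical LR(0) collection has:
  - both a shift item (dot before a terminal) and a complete item (shift-reduce conflict), or
  - two or more complete items (reduce-reduce conflict; the accept item [D' → D .] counts as a complete item here).

Augment with D' → D and build the canonical LR(0) collection (I0 = CLOSURE({[D' → . D]}), then GOTO on every symbol after a dot until no new states appear). It has 9 states:
  I0: { [D → . d Y g], [D → . g], [D' → . D] }  — shift
  I1: { [D' → D .] }  — accept
  I2: { [D → d . Y g], [Y → . Y g c], [Y → . g c] }  — shift
  I3: { [D → g .] }  — reduce
  I4: { [D → d Y . g], [Y → Y . g c] }  — shift
  I5: { [Y → g . c] }  — shift
  I6: { [Y → g c .] }  — reduce
  I7: { [D → d Y g .], [Y → Y g . c] }  — shift, reduce
  I8: { [Y → Y g c .] }  — reduce

Conflict in state I7:
  Shift-reduce conflict between [D → d Y g .] and [Y → Y g . c]
So the grammar is NOT LR(0).

Answer: No. Shift-reduce conflict between [D → d Y g .] and [Y → Y g . c]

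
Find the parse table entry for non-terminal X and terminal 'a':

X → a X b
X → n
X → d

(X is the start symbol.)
To find M[X, 'a'], we find productions for X where 'a' is in the predict set (PREDICT(N → α) = (FIRST(α) \ {ε}) ∪ (FOLLOW(N) if α ⇒* ε)).

X → a X b: PREDICT = { 'a' }
  'a' is in predict set, so this production goes in M[X, 'a']
X → n: PREDICT = { 'n' }
X → d: PREDICT = { 'd' }

M[X, 'a'] = X → a X b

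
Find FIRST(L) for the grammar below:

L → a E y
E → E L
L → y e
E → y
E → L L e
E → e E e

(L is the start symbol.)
{ 'a', 'y' }

To compute FIRST(L), examine every production with L on the left-hand side, reading each right-hand side left to right until a non-nullable symbol is reached.

From L → a E y:
  - a is a terminal: add 'a' and stop
From L → y e:
  - y is a terminal: add 'y' and stop

Collecting: FIRST(L) = { 'a', 'y' }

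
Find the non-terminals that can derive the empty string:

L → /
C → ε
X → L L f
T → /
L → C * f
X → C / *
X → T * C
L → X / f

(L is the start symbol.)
{ 'C' }

ε-productions: C → ε
So C is immediately nullable.
No further non-terminal can be added: every production for the remaining non-terminals contains a terminal or a non-nullable non-terminal.
Nullable = { 'C' }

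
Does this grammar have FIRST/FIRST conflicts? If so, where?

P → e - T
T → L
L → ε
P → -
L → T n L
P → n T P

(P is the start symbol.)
A FIRST/FIRST conflict occurs when two productions N → α and N → β for the same non-terminal have FIRST(α) ∩ FIRST(β) ≠ ∅ (with ε ∈ FIRST of a nullable right-hand side, so two nullable alternatives also conflict).

FIRST sets of the non-terminals at (or reachable through a nullable prefix from) the front of some alternative:
  FIRST(T) = { 'n', ε }

Productions for P:
  P → e - T: FIRST = { 'e' }
  P → -: FIRST = { '-' }
  P → n T P: FIRST = { 'n' }
Productions for L:
  L → ε: FIRST = { ε }
  L → T n L: FIRST = { 'n' }
T has only one production, so no FIRST/FIRST conflict is possible there.

All alternatives of each non-terminal have pairwise disjoint FIRST sets.

Answer: No FIRST/FIRST conflicts.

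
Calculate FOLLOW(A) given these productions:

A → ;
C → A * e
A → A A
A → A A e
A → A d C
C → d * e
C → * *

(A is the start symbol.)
To compute FOLLOW(A), find every occurrence of A on a right-hand side N → α A β: add FIRST(β) \ {ε}, and if β is empty or nullable also add FOLLOW(N). Iterate to a fixed point.

A is the start symbol, so $ ∈ FOLLOW(A).
In C → A * e: A is followed by '*' e, add FIRST('*' e) \ {ε} = { '*' }
In A → A A: A is followed by A, add FIRST(A) \ {ε} = { ';' }
In A → A A: A is at the end; this adds FOLLOW(A) to itself — nothing new
In A → A A e: A is followed by A e, add FIRST(A e) \ {ε} = { ';' }
In A → A A e: A is followed by e, add FIRST(e) \ {ε} = { 'e' }
In A → A d C: A is followed by d C, add FIRST(d C) \ {ε} = { 'd' }

Taking the union: FOLLOW(A) = { $, '*', ';', 'd', 'e' }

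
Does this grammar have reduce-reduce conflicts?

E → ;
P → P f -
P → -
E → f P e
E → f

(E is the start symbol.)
A reduce-reduce conflict occurs when an LR(0) state has two complete items [A → α .] and [B → β .] — both call for a reduction, and with no lookahead the parser cannot choose between them.

Augment with E' → E and build the canonical LR(0) collection (I0 = CLOSURE({[E' → . E]}), then GOTO on every symbol after a dot until no new states appear). It has 9 states:
  I0: { [E → . ;], [E → . f P e], [E → . f], [E' → . E] }  — shift
  I1: { [E → ; .] }  — reduce
  I2: { [E' → E .] }  — accept
  I3: { [E → f . P e], [E → f .], [P → . -], [P → . P f -] }  — shift, reduce
  I4: { [P → - .] }  — reduce
  I5: { [E → f P . e], [P → P . f -] }  — shift
  I6: { [E → f P e .] }  — reduce
  I7: { [P → P f . -] }  — shift
  I8: { [P → P f - .] }  — reduce

No state contains more than one complete item.

Answer: No reduce-reduce conflicts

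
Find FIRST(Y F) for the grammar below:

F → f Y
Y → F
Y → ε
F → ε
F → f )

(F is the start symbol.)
FIRST sets of the non-terminals involved (from the grammar, by fixed-point iteration):
  FIRST(Y) = { 'f', ε }
  FIRST(F) = { 'f', ε }

To compute FIRST(Y F), process the symbols left to right:
Symbol Y is a non-terminal. Add FIRST(Y) \ {ε} = { 'f' }
Y is nullable (ε ∈ FIRST(Y)), continue to the next symbol.
Symbol F is a non-terminal. Add FIRST(F) \ {ε} = { 'f' }
F is nullable (ε ∈ FIRST(F)), continue to the next symbol.
All symbols are nullable, so ε is in the result.
FIRST(Y F) = { 'f', ε }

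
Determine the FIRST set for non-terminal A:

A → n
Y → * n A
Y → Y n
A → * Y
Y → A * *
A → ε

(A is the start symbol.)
To compute FIRST(A), examine every production with A on the left-hand side, reading each right-hand side left to right until a non-nullable symbol is reached.

From A → n:
  - n is a terminal: add 'n' and stop
From A → * Y:
  - '*' is a terminal: add '*' and stop
From A → ε:
  - ε-production, so ε ∈ FIRST(A)

Collecting: FIRST(A) = { '*', 'n', ε }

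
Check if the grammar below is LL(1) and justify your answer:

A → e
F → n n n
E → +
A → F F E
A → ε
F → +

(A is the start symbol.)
Relevant sets:
  FIRST(F) = { '+', 'n' }
  FOLLOW(A) = { $ }

For A:
  PREDICT(A → e) = { 'e' }
  PREDICT(A → F F E) = { '+', 'n' }
  PREDICT(A → ε) = { $ }
For F:
  PREDICT(F → n n n) = { 'n' }
  PREDICT(F → '+') = { '+' }
E has a single production, so nothing to check there.

All predict sets are disjoint. The grammar IS LL(1).

Answer: Yes, the grammar is LL(1).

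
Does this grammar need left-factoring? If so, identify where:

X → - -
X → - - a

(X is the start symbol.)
Left-factoring is needed when two productions for the same non-terminal
share a common prefix on the right-hand side.

Productions for X:
  X → - -
  X → - - a

Found common prefix '- -' in productions for X

Answer: Yes, X has productions with common prefix '- -'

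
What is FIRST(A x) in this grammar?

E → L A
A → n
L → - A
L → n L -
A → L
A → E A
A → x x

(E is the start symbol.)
{ '-', 'n', 'x' }

FIRST sets of the non-terminals involved (from the grammar, by fixed-point iteration):
  FIRST(A) = { '-', 'n', 'x' }

To compute FIRST(A x), process the symbols left to right:
Symbol A is a non-terminal. Add FIRST(A) \ {ε} = { '-', 'n', 'x' }
A is not nullable (ε ∉ FIRST(A)), so stop here.
FIRST(A x) = { '-', 'n', 'x' }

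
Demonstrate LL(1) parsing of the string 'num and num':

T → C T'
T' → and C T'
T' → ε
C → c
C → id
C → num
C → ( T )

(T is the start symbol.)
Stack is shown with the top on the left.

Stack       Input          Action
---------------------------------
T $         num and num $  output T → C T'
C T' $      num and num $  output C → num
num T' $    num and num $  match 'num'
T' $        and num $      output T' → and C T'
and C T' $  and num $      match 'and'
C T' $      num $          output C → num
num T' $    num $          match 'num'
T' $        $              output T' → ε
$           $              accept

The string is accepted.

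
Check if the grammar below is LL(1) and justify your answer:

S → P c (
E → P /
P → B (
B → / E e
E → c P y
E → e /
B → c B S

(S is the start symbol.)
A grammar is LL(1) if for each non-terminal N with multiple productions, the predict sets of those productions are pairwise disjoint, where PREDICT(N → α) = (FIRST(α) \ {ε}) ∪ (FOLLOW(N) if α ⇒* ε).

Relevant sets:
  FIRST(P) = { '/', 'c' }

For E:
  PREDICT(E → P '/') = { '/', 'c' }
  PREDICT(E → c P y) = { 'c' }
  PREDICT(E → e '/') = { 'e' }
For B:
  PREDICT(B → '/' E e) = { '/' }
  PREDICT(B → c B S) = { 'c' }
S, P have a single production, so nothing to check there.

Conflict found: Predict set conflict for E: { 'c' }
The grammar is NOT LL(1).

Answer: No. Predict set conflict for E: { 'c' }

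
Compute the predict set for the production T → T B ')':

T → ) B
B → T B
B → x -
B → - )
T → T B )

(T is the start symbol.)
{ ')' }

PREDICT(T → T B ')') = (FIRST(RHS) \ {ε}) ∪ (FOLLOW(T) if ε ∈ FIRST(RHS), i.e. RHS ⇒* ε)
FIRST(T) = { ')' }
FIRST(T B ')') = { ')' }
ε ∉ FIRST(T B ')'), so FOLLOW(T) is not added.
PREDICT(T → T B ')') = { ')' }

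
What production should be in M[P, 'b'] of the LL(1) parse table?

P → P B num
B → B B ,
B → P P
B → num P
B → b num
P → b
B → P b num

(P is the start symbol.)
To find M[P, 'b'], we find productions for P where 'b' is in the predict set (PREDICT(N → α) = (FIRST(α) \ {ε}) ∪ (FOLLOW(N) if α ⇒* ε)).

Relevant sets:
  FIRST(P) = { 'b' }

P → P B num: PREDICT = { 'b' }
  'b' is in predict set, so this production goes in M[P, 'b']
P → b: PREDICT = { 'b' }
  'b' is in predict set, so this production goes in M[P, 'b']

M[P, 'b'] = P → P B num, P → b  (a multiply-defined cell — the grammar is not LL(1))

Answer: P → P B num, P → b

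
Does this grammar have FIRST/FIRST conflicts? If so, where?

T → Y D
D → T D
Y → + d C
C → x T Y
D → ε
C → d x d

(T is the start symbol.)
No FIRST/FIRST conflicts.

A FIRST/FIRST conflict occurs when two productions N → α and N → β for the same non-terminal have FIRST(α) ∩ FIRST(β) ≠ ∅ (with ε ∈ FIRST of a nullable right-hand side, so two nullable alternatives also conflict).

FIRST sets of the non-terminals at (or reachable through a nullable prefix from) the front of some alternative:
  FIRST(T) = { '+' }

Productions for D:
  D → T D: FIRST = { '+' }
  D → ε: FIRST = { ε }
Productions for C:
  C → x T Y: FIRST = { 'x' }
  C → d x d: FIRST = { 'd' }
T, Y have only one production, so no FIRST/FIRST conflict is possible there.

All alternatives of each non-terminal have pairwise disjoint FIRST sets.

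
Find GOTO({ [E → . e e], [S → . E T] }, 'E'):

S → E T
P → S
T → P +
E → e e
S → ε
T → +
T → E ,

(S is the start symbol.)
GOTO(I, 'E') = CLOSURE({ [A → αX.β] : [A → α.Xβ] ∈ I, X = 'E' })

Items with dot before 'E', with the dot advanced:
  [S → . E T] → [S → E . T]
Closure of the advanced items:
  [S → E . T] has the dot before T: add [T → . P +], [T → . +], [T → . E ,]
  [T → . P +] has the dot before P: add [P → . S]
  [T → . E ,] has the dot before E: add [E → . e e]
  [P → . S] has the dot before S: add [S → . E T], [S → .]

GOTO = { [E → . e e], [P → . S], [S → . E T], [S → .], [S → E . T], [T → . +], [T → . E ,], [T → . P +] }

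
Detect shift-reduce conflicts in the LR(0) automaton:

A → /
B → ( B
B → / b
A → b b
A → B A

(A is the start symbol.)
Augment with A' → A and build the canonical LR(0) collection (I0 = CLOSURE({[A' → . A]}), then GOTO on every symbol after a dot until no new states appear). It has 11 states:
  I0: { [A → . /], [A → . B A], [A → . b b], [A' → . A], [B → . ( B], [B → . / b] }  — shift
  I1: { [B → ( . B], [B → . ( B], [B → . / b] }  — shift
  I2: { [A → / .], [B → / . b] }  — shift, reduce
  I3: { [A' → A .] }  — accept
  I4: { [A → . /], [A → . B A], [A → . b b], [A → B . A], [B → . ( B], [B → . / b] }  — shift
  I5: { [A → b . b] }  — shift
  I6: { [A → b b .] }  — reduce
  I7: { [A → B A .] }  — reduce
  I8: { [B → / b .] }  — reduce
  I9: { [B → / . b] }  — shift
  I10: { [B → ( B .] }  — reduce

I2 contains reduce item [A → / .] and shift item [B → / . b] — shift-reduce conflict.

Answer: Yes — I2: [A → / .] vs [B → / . b]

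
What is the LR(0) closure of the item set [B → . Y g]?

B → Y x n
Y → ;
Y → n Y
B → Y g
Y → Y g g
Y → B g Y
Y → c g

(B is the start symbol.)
To compute CLOSURE, for each item [A → α.Bβ] where B is a non-terminal, add [B → .γ] for all productions B → γ; repeat for the newly added items until nothing changes.

Start with: [B → . Y g]
  [B → . Y g] has the dot before Y: add [Y → . ;], [Y → . n Y], [Y → . Y g g], [Y → . B g Y], [Y → . c g]
  [Y → . B g Y] has the dot before B: add [B → . Y x n]
No further items can be added.

CLOSURE = { [B → . Y g], [B → . Y x n], [Y → . ;], [Y → . B g Y], [Y → . Y g g], [Y → . c g], [Y → . n Y] }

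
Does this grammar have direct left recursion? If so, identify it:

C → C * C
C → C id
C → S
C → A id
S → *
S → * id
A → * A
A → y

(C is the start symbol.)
Yes, C is left-recursive

Direct left recursion occurs when N → N α for some non-terminal N (the right-hand side begins with the left-hand side itself).

C → C * C: LEFT RECURSIVE (starts with C)
C → C id: LEFT RECURSIVE (starts with C)
C → S: starts with S
C → A id: starts with A
S → *: starts with '*'
S → * id: starts with '*'
A → * A: starts with '*'
A → y: starts with y

The grammar has direct left recursion on: C.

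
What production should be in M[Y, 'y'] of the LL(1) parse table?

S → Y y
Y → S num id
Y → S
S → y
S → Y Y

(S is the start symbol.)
Y → S num id, Y → S

To find M[Y, 'y'], we find productions for Y where 'y' is in the predict set (PREDICT(N → α) = (FIRST(α) \ {ε}) ∪ (FOLLOW(N) if α ⇒* ε)).

Relevant sets:
  FIRST(S) = { 'y' }

Y → S num id: PREDICT = { 'y' }
  'y' is in predict set, so this production goes in M[Y, 'y']
Y → S: PREDICT = { 'y' }
  'y' is in predict set, so this production goes in M[Y, 'y']

M[Y, 'y'] = Y → S num id, Y → S  (a multiply-defined cell — the grammar is not LL(1))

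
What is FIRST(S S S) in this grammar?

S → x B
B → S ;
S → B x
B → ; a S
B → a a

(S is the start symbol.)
FIRST sets of the non-terminals involved (from the grammar, by fixed-point iteration):
  FIRST(S) = { ';', 'a', 'x' }

To compute FIRST(S S S), process the symbols left to right:
Symbol S is a non-terminal. Add FIRST(S) \ {ε} = { ';', 'a', 'x' }
S is not nullable (ε ∉ FIRST(S)), so stop here.
FIRST(S S S) = { ';', 'a', 'x' }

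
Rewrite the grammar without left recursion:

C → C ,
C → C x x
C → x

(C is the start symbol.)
C → x C'
C' → , C'
C' → x x C'
C' → ε

C is directly left-recursive. The standard transformation for
  A → A α₁ | ... | A α_m | β₁ | ... | β_n
is
  A  → β₁ A' | ... | β_n A'
  A' → α₁ A' | ... | α_m A' | ε

C → x becomes C → x C'
C → C , becomes C' → , C'
C → C x x becomes C' → x x C'
Add C' → ε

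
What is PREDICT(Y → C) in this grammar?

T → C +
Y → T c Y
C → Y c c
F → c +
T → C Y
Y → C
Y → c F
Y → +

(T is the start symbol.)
PREDICT(Y → C) = (FIRST(RHS) \ {ε}) ∪ (FOLLOW(Y) if ε ∈ FIRST(RHS), i.e. RHS ⇒* ε)
FIRST(C) = { '+', 'c' }
FIRST(C) = { '+', 'c' }
ε ∉ FIRST(C), so FOLLOW(Y) is not added.
PREDICT(Y → C) = { '+', 'c' }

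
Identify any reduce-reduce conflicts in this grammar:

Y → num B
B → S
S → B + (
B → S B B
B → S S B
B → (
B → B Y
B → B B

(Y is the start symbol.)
A reduce-reduce conflict occurs when an LR(0) state has two complete items [A → α .] and [B → β .] — both call for a reduction, and with no lookahead the parser cannot choose between them.

Augment with Y' → Y and build the canonical LR(0) collection (I0 = CLOSURE({[Y' → . Y]}), then GOTO on every symbol after a dot until no new states appear). It has 14 states:
  I0: { [Y → . num B], [Y' → . Y] }  — shift
  I1: { [Y' → Y .] }  — accept
  I2: { [B → . (], [B → . B B], [B → . B Y], [B → . S B B], [B → . S S B], [B → . S], [S → . B + (], [Y → num . B] }  — shift
  I3: { [B → ( .] }  — reduce
  I4: { [B → . (], [B → . B B], [B → . B Y], [B → . S B B], [B → . S S B], [B → . S], [B → B . B], [B → B . Y], [S → . B + (], [S → B . + (], [Y → . num B], [Y → num B .] }  — shift, reduce
  I5: { [B → . (], [B → . B B], [B → . B Y], [B → . S B B], [B → . S S B], [B → . S], [B → S . B B], [B → S . S B], [B → S .], [S → . B + (] }  — shift, reduce
  I6: { [B → . (], [B → . B B], [B → . B Y], [B → . S B B], [B → . S S B], [B → . S], [B → B . B], [B → B . Y], [B → S B . B], [S → . B + (], [S → B . + (], [Y → . num B] }  — shift
  I7: { [B → . (], [B → . B B], [B → . B Y], [B → . S B B], [B → . S S B], [B → . S], [B → S . B B], [B → S . S B], [B → S .], [B → S S . B], [S → . B + (] }  — shift, reduce
  I8: { [B → . (], [B → . B B], [B → . B Y], [B → . S B B], [B → . S S B], [B → . S], [B → B . B], [B → B . Y], [B → S B . B], [B → S S B .], [S → . B + (], [S → B . + (], [Y → . num B] }  — shift, reduce
  I9: { [S → B + . (] }  — shift
  I10: { [B → . (], [B → . B B], [B → . B Y], [B → . S B B], [B → . S S B], [B → . S], [B → B . B], [B → B . Y], [B → B B .], [B → S B B .], [S → . B + (], [S → B . + (], [Y → . num B] }  — shift, 2 reduces
  I11: { [B → B Y .] }  — reduce
  I12: { [B → . (], [B → . B B], [B → . B Y], [B → . S B B], [B → . S S B], [B → . S], [B → B . B], [B → B . Y], [B → B B .], [S → . B + (], [S → B . + (], [Y → . num B] }  — shift, reduce
  I13: { [S → B + ( .] }  — reduce

I10 contains complete items [B → B B .], [B → S B B .] — reduce-reduce conflict.

Answer: Yes — I10: [B → B B .] vs [B → S B B .]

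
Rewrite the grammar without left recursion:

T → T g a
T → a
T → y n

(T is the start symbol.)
T → a T'
T → y n T'
T' → g a T'
T' → ε

T is directly left-recursive. The standard transformation for
  A → A α₁ | ... | A α_m | β₁ | ... | β_n
is
  A  → β₁ A' | ... | β_n A'
  A' → α₁ A' | ... | α_m A' | ε

T → a becomes T → a T'
T → y n becomes T → y n T'
T → T g a becomes T' → g a T'
Add T' → ε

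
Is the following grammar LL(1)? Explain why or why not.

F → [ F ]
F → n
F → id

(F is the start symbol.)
For F:
  PREDICT(F → '[' F ']') = { '[' }
  PREDICT(F → n) = { 'n' }
  PREDICT(F → id) = { 'id' }

All predict sets are disjoint. The grammar IS LL(1).

Answer: Yes, the grammar is LL(1).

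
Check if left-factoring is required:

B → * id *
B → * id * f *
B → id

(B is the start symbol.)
Yes, B has productions with common prefix '* id *'

Left-factoring is needed when two productions for the same non-terminal
share a common prefix on the right-hand side.

Productions for B:
  B → * id *
  B → * id * f *
  B → id

Found common prefix '* id *' in productions for B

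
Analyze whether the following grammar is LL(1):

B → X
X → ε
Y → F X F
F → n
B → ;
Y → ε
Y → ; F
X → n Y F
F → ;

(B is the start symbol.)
Relevant sets:
  FIRST(X) = { 'n', ε }
  FIRST(F) = { ';', 'n' }
  FOLLOW(B) = { $ }
  FOLLOW(X) = { $, ';', 'n' }
  FOLLOW(Y) = { ';', 'n' }

For B:
  PREDICT(B → X) = { $, 'n' }
  PREDICT(B → ';') = { ';' }
For X:
  PREDICT(X → ε) = { $, ';', 'n' }
  PREDICT(X → n Y F) = { 'n' }
For Y:
  PREDICT(Y → F X F) = { ';', 'n' }
  PREDICT(Y → ε) = { ';', 'n' }
  PREDICT(Y → ';' F) = { ';' }
For F:
  PREDICT(F → n) = { 'n' }
  PREDICT(F → ';') = { ';' }

Conflict found: Predict set conflict for X: { 'n' }
The grammar is NOT LL(1).

Answer: No. Predict set conflict for X: { 'n' }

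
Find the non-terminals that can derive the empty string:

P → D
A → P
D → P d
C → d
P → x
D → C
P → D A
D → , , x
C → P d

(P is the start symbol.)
A non-terminal is nullable if it can derive ε (the empty string): either it has an ε-production, or it has a production whose right-hand side consists entirely of nullable non-terminals.

There are no ε-productions, so no non-terminal can derive ε.
No non-terminals are nullable.

Answer: None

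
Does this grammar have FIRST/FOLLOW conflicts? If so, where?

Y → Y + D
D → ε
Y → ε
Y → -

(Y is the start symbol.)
A FIRST/FOLLOW conflict occurs when a non-terminal N has a nullable alternative N → β (β ⇒* ε) and another alternative N → α with FIRST(α) ∩ FOLLOW(N) ≠ ∅: on such a lookahead the parser cannot decide between expanding α and letting N vanish via β.

Nullable non-terminals: D, Y.
FIRST sets used below: FIRST(Y) = { '+', '-', ε }
D has a nullable alternative but only one production, so nothing to check.

Y: nullable alternative(s) Y → ε; FOLLOW(Y) = { $, '+' }
  Y → Y + D: FIRST \ {ε} = { '+', '-' } — overlaps FOLLOW(Y) on { '+' }: CONFLICT
  Y → ε: FIRST \ {ε} = { } — this is the only nullable alternative, skip
  Y → -: FIRST \ {ε} = { '-' } — disjoint from FOLLOW(Y)

So the grammar has 1 FIRST/FOLLOW conflict (marked CONFLICT above).

Answer: Yes. Y → Y '+' D with FOLLOW(Y) on { '+' }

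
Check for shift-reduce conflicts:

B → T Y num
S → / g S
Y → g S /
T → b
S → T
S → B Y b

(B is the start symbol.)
Yes — I9: [S → T .] vs [Y → . g S /]

A shift-reduce conflict occurs when an LR(0) state has both:
  - a complete (reduce) item [A → α .] (dot at the end), and
  - a shift item [B → β . c γ] (dot before a terminal).

Augment with B' → B and build the canonical LR(0) collection (I0 = CLOSURE({[B' → . B]}), then GOTO on every symbol after a dot until no new states appear). It has 16 states:
  I0: { [B → . T Y num], [B' → . B], [T → . b] }  — shift
  I1: { [B' → B .] }  — accept
  I2: { [B → T . Y num], [Y → . g S /] }  — shift
  I3: { [T → b .] }  — reduce
  I4: { [B → T Y . num] }  — shift
  I5: { [B → . T Y num], [S → . / g S], [S → . B Y b], [S → . T], [T → . b], [Y → g . S /] }  — shift
  I6: { [S → / . g S] }  — shift
  I7: { [S → B . Y b], [Y → . g S /] }  — shift
  I8: { [Y → g S . /] }  — shift
  I9: { [B → T . Y num], [S → T .], [Y → . g S /] }  — shift, reduce
  I10: { [Y → g S / .] }  — reduce
  I11: { [S → B Y . b] }  — shift
  I12: { [S → B Y b .] }  — reduce
  I13: { [B → . T Y num], [S → . / g S], [S → . B Y b], [S → . T], [S → / g . S], [T → . b] }  — shift
  I14: { [S → / g S .] }  — reduce
  I15: { [B → T Y num .] }  — reduce

I9 contains reduce item [S → T .] and shift item [Y → . g S /] — shift-reduce conflict.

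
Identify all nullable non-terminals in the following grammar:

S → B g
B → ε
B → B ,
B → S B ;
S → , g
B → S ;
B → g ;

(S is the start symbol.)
ε-productions: B → ε
So B is immediately nullable.
No further non-terminal can be added: every production for the remaining non-terminals contains a terminal or a non-nullable non-terminal.
Nullable = { 'B' }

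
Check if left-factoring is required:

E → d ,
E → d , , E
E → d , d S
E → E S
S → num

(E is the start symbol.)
Yes, E has productions with common prefix 'd ,'

Left-factoring is needed when two productions for the same non-terminal
share a common prefix on the right-hand side.

Productions for E:
  E → d ,
  E → d , , E
  E → d , d S
  E → E S

Found common prefix 'd ,' in productions for E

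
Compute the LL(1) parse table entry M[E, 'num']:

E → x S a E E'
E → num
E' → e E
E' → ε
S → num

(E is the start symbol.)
E → num

To find M[E, 'num'], we find productions for E where 'num' is in the predict set (PREDICT(N → α) = (FIRST(α) \ {ε}) ∪ (FOLLOW(N) if α ⇒* ε)).

E → x S a E E': PREDICT = { 'x' }
E → num: PREDICT = { 'num' }
  'num' is in predict set, so this production goes in M[E, 'num']

M[E, 'num'] = E → num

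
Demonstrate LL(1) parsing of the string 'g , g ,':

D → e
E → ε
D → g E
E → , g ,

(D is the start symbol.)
Stack is shown with the top on the left.

Stack    Input      Action
--------------------------
D $      g , g , $  output D → g E
g E $    g , g , $  match 'g'
E $      , g , $    output E → , g ,
, g , $  , g , $    match ','
g , $    g , $      match 'g'
, $      , $        match ','
$        $          accept

The string is accepted.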